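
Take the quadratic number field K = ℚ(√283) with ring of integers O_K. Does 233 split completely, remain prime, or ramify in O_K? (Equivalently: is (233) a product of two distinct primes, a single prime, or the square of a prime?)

split

d = 283 ≡ 3 (mod 4), so O_K = ℤ[√283] and disc(K) = 4d = 1132.
233 ∤ 1132, so 233 is unramified.
Euler's criterion: 283^116 mod 233 = 1. Thus (283|233) = 1.
d is a quadratic residue mod p, hence 233 splits in O_K.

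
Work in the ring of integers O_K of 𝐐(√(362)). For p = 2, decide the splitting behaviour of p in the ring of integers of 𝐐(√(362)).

p ramifies

Since 362 ≢ 1 mod 4, the ring of integers is ℤ[√362] with discriminant 4·362 = 1448.
2 divides disc(K) = 1448, so 2 ramifies.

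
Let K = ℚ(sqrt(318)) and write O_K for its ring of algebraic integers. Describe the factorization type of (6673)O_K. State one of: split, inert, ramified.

p is inert

Since 318 ≢ 1 mod 4, the ring of integers is ℤ[√318] with discriminant 4·318 = 1272.
6673 ∤ 1272, so 6673 is unramified.
Legendre symbol by Euler's criterion: (318/6673) ≡ 318^3336 ≡ 6672 (mod 6673), i.e. (318/6673) = -1.
Legendre symbol -1 ⇒ 6673 is inert.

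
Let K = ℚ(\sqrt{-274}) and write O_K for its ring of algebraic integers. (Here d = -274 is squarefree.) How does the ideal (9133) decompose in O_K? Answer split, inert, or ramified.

9133 splits in O_K

Since -274 ≢ 1 mod 4, the ring of integers is ℤ[√-274] with discriminant 4·(-274) = -1096.
9133 ∤ -1096, so 9133 is unramified.
(-274/9133) = 8859^4566 mod 9133 = 1, giving Legendre symbol 1.
d is a quadratic residue mod p, hence 9133 splits in O_K.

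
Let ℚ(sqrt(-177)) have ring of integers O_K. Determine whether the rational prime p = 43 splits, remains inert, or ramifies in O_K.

Since -177 ≢ 1 mod 4, the ring of integers is ℤ[√-177] with discriminant 4·(-177) = -708.
43 ∤ -708, so 43 is unramified.
Euler's criterion: (-177)^21 mod 43 = 1. Thus (-177|43) = 1.
Legendre symbol 1 ⇒ 43 is split.

p splits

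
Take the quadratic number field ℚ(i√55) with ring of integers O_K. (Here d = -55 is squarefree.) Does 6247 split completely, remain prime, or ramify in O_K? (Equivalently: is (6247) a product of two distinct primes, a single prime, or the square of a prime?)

split — (6247) = 𝔭₁𝔭₂ with 𝔭₁ ≠ 𝔭₂

-55 mod 4 = 1, hence disc K = -55 and O_K = ℤ[(1+√-55)/2].
Since gcd(6247, -55) = 1 the prime 6247 does not ramify.
Compute (-55/6247) via Euler: 6192^((6247-1)/2) mod 6247 = 1, so (-55/6247) = 1.
Legendre symbol 1 ⇒ 6247 is split.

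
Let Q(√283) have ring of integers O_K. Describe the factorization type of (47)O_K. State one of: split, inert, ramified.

p splits

283 mod 4 = 3, hence disc K = 4·283 = 1132 and O_K = ℤ[√283].
Since gcd(47, 1132) = 1 the prime 47 does not ramify.
Euler's criterion: 283^23 mod 47 = 1. Thus (283|47) = 1.
(283/47) = 1, so 47 splits.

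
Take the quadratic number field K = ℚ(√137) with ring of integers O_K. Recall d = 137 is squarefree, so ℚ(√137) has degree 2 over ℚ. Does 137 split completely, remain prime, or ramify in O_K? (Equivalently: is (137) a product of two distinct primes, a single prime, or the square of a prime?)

137 is ramified

137 mod 4 = 1, hence disc K = 137 and O_K = ℤ[(1+√137)/2].
Ramification test: 137 | 137. The prime 137 ramifies in K.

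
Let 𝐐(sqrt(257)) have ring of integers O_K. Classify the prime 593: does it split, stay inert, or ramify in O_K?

split

Since 257 ≡ 1 mod 4, the ring of integers is ℤ[(1+√257)/2] with discriminant 257.
593 ∤ 257, so 593 is unramified.
Legendre symbol by Euler's criterion: (257/593) ≡ 257^296 ≡ 1 (mod 593), i.e. (257/593) = 1.
(257/593) = 1, so 593 splits.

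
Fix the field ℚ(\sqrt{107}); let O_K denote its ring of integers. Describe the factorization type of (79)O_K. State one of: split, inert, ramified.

p is inert

Since 107 ≢ 1 mod 4, the ring of integers is ℤ[√107] with discriminant 4·107 = 428.
Since gcd(79, 428) = 1 the prime 79 does not ramify.
Euler's criterion: 107^39 mod 79 = 78. Thus (107|79) = -1.
(107/79) = -1, so 79 is inert.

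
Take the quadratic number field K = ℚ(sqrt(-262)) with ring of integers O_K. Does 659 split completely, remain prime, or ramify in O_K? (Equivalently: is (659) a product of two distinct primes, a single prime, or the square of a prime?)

Since -262 ≢ 1 mod 4, the ring of integers is ℤ[√-262] with discriminant 4·(-262) = -1048.
Since gcd(659, -1048) = 1 the prime 659 does not ramify.
(-262/659) = 397^329 mod 659 = 658, giving Legendre symbol -1.
d is a non-residue mod p, hence 659 remains inert in O_K.

remains prime (inert)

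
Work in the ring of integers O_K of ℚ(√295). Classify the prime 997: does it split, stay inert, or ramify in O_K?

295 mod 4 = 3, hence disc K = 4·295 = 1180 and O_K = ℤ[√295].
disc(K) = 1180 is not divisible by 997; 997 is unramified.
Compute (295/997) via Euler: 295^((997-1)/2) mod 997 = 996, so (295/997) = -1.
d is a non-residue mod p, hence 997 remains inert in O_K.

p is inert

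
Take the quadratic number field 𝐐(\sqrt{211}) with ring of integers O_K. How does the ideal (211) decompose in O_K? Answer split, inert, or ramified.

ramified — (211) = 𝔭²

Since 211 ≢ 1 mod 4, the ring of integers is ℤ[√211] with discriminant 4·211 = 844.
Ramification test: 211 | 844. The prime 211 ramifies in K.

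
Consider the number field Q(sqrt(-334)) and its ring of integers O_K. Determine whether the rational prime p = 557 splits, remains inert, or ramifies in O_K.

inert

d = -334 ≡ 2 (mod 4), so O_K = ℤ[√-334] and disc(K) = 4d = -1336.
disc(K) = -1336 is not divisible by 557; 557 is unramified.
Legendre symbol by Euler's criterion: (-334/557) ≡ (-334)^278 ≡ 556 (mod 557), i.e. (-334/557) = -1.
Legendre symbol -1 ⇒ 557 is inert.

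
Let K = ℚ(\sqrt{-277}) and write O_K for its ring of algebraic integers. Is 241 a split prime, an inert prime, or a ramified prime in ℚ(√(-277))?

Since -277 ≢ 1 mod 4, the ring of integers is ℤ[√-277] with discriminant 4·(-277) = -1108.
241 ∤ -1108, so 241 is unramified.
Euler's criterion: (-277)^120 mod 241 = 1. Thus (-277|241) = 1.
(-277/241) = 1, so 241 splits.

p splits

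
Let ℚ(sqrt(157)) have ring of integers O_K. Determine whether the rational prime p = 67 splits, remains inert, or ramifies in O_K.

Since 157 ≡ 1 mod 4, the ring of integers is ℤ[(1+√157)/2] with discriminant 157.
67 ∤ 157, so 67 is unramified.
Legendre symbol by Euler's criterion: (157/67) ≡ 157^33 ≡ 1 (mod 67), i.e. (157/67) = 1.
d is a quadratic residue mod p, hence 67 splits in O_K.

split — (67) = 𝔭₁𝔭₂ with 𝔭₁ ≠ 𝔭₂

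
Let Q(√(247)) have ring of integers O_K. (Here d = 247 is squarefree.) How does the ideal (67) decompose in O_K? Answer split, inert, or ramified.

d = 247 ≡ 3 (mod 4), so O_K = ℤ[√247] and disc(K) = 4d = 988.
67 ∤ 988, so 67 is unramified.
(247/67) = 46^33 mod 67 = 66, giving Legendre symbol -1.
d is a non-residue mod p, hence 67 remains inert in O_K.

p is inert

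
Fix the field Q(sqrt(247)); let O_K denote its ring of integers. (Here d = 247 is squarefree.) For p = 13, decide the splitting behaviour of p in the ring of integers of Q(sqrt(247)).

d = 247 ≡ 3 (mod 4), so O_K = ℤ[√247] and disc(K) = 4d = 988.
disc(K) = 988 = 13·76, so p = 13 is ramified.

ramifies in O_K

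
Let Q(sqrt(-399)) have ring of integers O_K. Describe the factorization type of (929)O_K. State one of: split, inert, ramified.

-399 mod 4 = 1, hence disc K = -399 and O_K = ℤ[(1+√-399)/2].
929 ∤ -399, so 929 is unramified.
Compute (-399/929) via Euler: 530^((929-1)/2) mod 929 = 1, so (-399/929) = 1.
Legendre symbol 1 ⇒ 929 is split.

p splits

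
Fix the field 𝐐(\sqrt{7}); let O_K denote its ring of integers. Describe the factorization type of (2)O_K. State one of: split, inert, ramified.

Since 7 ≢ 1 mod 4, the ring of integers is ℤ[√7] with discriminant 4·7 = 28.
2 divides disc(K) = 28, so 2 ramifies.

2 is ramified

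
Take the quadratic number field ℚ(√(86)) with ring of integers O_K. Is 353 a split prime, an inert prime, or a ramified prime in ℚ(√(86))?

86 mod 4 = 2, hence disc K = 4·86 = 344 and O_K = ℤ[√86].
Since gcd(353, 344) = 1 the prime 353 does not ramify.
Legendre symbol by Euler's criterion: (86/353) ≡ 86^176 ≡ 1 (mod 353), i.e. (86/353) = 1.
Legendre symbol 1 ⇒ 353 is split.

split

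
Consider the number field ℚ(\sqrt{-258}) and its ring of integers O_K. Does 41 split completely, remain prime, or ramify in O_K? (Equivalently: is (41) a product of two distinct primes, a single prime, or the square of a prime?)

Since -258 ≢ 1 mod 4, the ring of integers is ℤ[√-258] with discriminant 4·(-258) = -1032.
41 ∤ -1032, so 41 is unramified.
Euler's criterion: (-258)^20 mod 41 = 40. Thus (-258|41) = -1.
(-258/41) = -1, so 41 is inert.

remains prime (inert)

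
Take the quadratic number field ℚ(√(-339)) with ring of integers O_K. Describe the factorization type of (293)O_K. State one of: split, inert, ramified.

Since -339 ≡ 1 mod 4, the ring of integers is ℤ[(1+√-339)/2] with discriminant -339.
disc(K) = -339 is not divisible by 293; 293 is unramified.
Euler's criterion: (-339)^146 mod 293 = 1. Thus (-339|293) = 1.
Legendre symbol 1 ⇒ 293 is split.

split — (293) = 𝔭₁𝔭₂ with 𝔭₁ ≠ 𝔭₂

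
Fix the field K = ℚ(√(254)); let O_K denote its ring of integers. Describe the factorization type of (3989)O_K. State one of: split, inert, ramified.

inert

d = 254 ≡ 2 (mod 4), so O_K = ℤ[√254] and disc(K) = 4d = 1016.
disc(K) = 1016 is not divisible by 3989; 3989 is unramified.
Legendre symbol by Euler's criterion: (254/3989) ≡ 254^1994 ≡ 3988 (mod 3989), i.e. (254/3989) = -1.
d is a non-residue mod p, hence 3989 remains inert in O_K.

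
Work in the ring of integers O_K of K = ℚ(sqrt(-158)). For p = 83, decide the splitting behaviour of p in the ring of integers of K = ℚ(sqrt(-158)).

inert

Since -158 ≢ 1 mod 4, the ring of integers is ℤ[√-158] with discriminant 4·(-158) = -632.
83 ∤ -632, so 83 is unramified.
Compute (-158/83) via Euler: 8^((83-1)/2) mod 83 = 82, so (-158/83) = -1.
d is a non-residue mod p, hence 83 remains inert in O_K.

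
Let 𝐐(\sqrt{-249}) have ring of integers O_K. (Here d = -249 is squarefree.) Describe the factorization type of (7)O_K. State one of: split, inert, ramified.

d = -249 ≡ 3 (mod 4), so O_K = ℤ[√-249] and disc(K) = 4d = -996.
disc(K) = -996 is not divisible by 7; 7 is unramified.
Euler's criterion: (-249)^3 mod 7 = 6. Thus (-249|7) = -1.
(-249/7) = -1, so 7 is inert.

inert — (7) stays prime in O_K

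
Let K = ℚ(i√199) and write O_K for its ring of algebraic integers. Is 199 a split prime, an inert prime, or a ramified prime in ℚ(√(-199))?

ramified — (199) = 𝔭²

Since -199 ≡ 1 mod 4, the ring of integers is ℤ[(1+√-199)/2] with discriminant -199.
199 divides disc(K) = -199, so 199 ramifies.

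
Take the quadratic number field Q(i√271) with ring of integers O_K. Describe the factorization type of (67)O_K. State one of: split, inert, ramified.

d = -271 ≡ 1 (mod 4), so O_K = ℤ[(1+√-271)/2] and disc(K) = d = -271.
disc(K) = -271 is not divisible by 67; 67 is unramified.
(-271/67) = 64^33 mod 67 = 1, giving Legendre symbol 1.
Legendre symbol 1 ⇒ 67 is split.

split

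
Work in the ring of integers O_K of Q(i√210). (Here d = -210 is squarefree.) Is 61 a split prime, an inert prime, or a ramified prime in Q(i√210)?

-210 mod 4 = 2, hence disc K = 4·(-210) = -840 and O_K = ℤ[√-210].
disc(K) = -840 is not divisible by 61; 61 is unramified.
Compute (-210/61) via Euler: 34^((61-1)/2) mod 61 = 1, so (-210/61) = 1.
d is a quadratic residue mod p, hence 61 splits in O_K.

split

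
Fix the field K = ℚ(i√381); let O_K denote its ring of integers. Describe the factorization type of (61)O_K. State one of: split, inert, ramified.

p splits

Since -381 ≢ 1 mod 4, the ring of integers is ℤ[√-381] with discriminant 4·(-381) = -1524.
61 ∤ -1524, so 61 is unramified.
Legendre symbol by Euler's criterion: (-381/61) ≡ (-381)^30 ≡ 1 (mod 61), i.e. (-381/61) = 1.
(-381/61) = 1, so 61 splits.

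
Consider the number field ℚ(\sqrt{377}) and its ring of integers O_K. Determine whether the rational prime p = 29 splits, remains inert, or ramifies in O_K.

29 is ramified

377 mod 4 = 1, hence disc K = 377 and O_K = ℤ[(1+√377)/2].
disc(K) = 377 = 29·13, so p = 29 is ramified.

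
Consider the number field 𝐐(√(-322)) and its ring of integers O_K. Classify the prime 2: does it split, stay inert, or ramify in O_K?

p ramifies

-322 mod 4 = 2, hence disc K = 4·(-322) = -1288 and O_K = ℤ[√-322].
2 divides disc(K) = -1288, so 2 ramifies.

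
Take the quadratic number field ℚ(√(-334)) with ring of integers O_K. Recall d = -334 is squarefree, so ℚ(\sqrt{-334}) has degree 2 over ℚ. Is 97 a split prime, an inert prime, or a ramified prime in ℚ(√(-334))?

splits completely

Since -334 ≢ 1 mod 4, the ring of integers is ℤ[√-334] with discriminant 4·(-334) = -1336.
Since gcd(97, -1336) = 1 the prime 97 does not ramify.
Compute (-334/97) via Euler: 54^((97-1)/2) mod 97 = 1, so (-334/97) = 1.
Legendre symbol 1 ⇒ 97 is split.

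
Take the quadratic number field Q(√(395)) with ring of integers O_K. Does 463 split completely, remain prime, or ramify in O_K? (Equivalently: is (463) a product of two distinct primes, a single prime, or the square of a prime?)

395 mod 4 = 3, hence disc K = 4·395 = 1580 and O_K = ℤ[√395].
Since gcd(463, 1580) = 1 the prime 463 does not ramify.
(395/463) = 395^231 mod 463 = 462, giving Legendre symbol -1.
(395/463) = -1, so 463 is inert.

inert — (463) stays prime in O_K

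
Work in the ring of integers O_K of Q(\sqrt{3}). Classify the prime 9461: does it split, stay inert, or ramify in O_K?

p is inert

3 mod 4 = 3, hence disc K = 4·3 = 12 and O_K = ℤ[√3].
Since gcd(9461, 12) = 1 the prime 9461 does not ramify.
Compute (3/9461) via Euler: 3^((9461-1)/2) mod 9461 = 9460, so (3/9461) = -1.
d is a non-residue mod p, hence 9461 remains inert in O_K.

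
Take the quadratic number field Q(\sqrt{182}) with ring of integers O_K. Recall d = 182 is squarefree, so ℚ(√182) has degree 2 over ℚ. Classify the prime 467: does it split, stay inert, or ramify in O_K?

182 mod 4 = 2, hence disc K = 4·182 = 728 and O_K = ℤ[√182].
disc(K) = 728 is not divisible by 467; 467 is unramified.
Euler's criterion: 182^233 mod 467 = 466. Thus (182|467) = -1.
(182/467) = -1, so 467 is inert.

remains prime (inert)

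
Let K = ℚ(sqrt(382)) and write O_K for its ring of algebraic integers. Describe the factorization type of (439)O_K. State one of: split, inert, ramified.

d = 382 ≡ 2 (mod 4), so O_K = ℤ[√382] and disc(K) = 4d = 1528.
disc(K) = 1528 is not divisible by 439; 439 is unramified.
Euler's criterion: 382^219 mod 439 = 1. Thus (382|439) = 1.
Legendre symbol 1 ⇒ 439 is split.

p splits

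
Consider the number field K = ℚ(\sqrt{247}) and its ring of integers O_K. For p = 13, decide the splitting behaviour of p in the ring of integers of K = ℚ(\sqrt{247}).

Since 247 ≢ 1 mod 4, the ring of integers is ℤ[√247] with discriminant 4·247 = 988.
13 divides disc(K) = 988, so 13 ramifies.

13 is ramified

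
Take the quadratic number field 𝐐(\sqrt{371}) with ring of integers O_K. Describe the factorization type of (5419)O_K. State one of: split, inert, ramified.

d = 371 ≡ 3 (mod 4), so O_K = ℤ[√371] and disc(K) = 4d = 1484.
5419 ∤ 1484, so 5419 is unramified.
(371/5419) = 371^2709 mod 5419 = 5418, giving Legendre symbol -1.
(371/5419) = -1, so 5419 is inert.

inert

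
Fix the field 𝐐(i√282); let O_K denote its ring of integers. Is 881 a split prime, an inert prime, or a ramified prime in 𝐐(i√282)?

d = -282 ≡ 2 (mod 4), so O_K = ℤ[√-282] and disc(K) = 4d = -1128.
881 ∤ -1128, so 881 is unramified.
Legendre symbol by Euler's criterion: (-282/881) ≡ (-282)^440 ≡ 1 (mod 881), i.e. (-282/881) = 1.
d is a quadratic residue mod p, hence 881 splits in O_K.

splits completely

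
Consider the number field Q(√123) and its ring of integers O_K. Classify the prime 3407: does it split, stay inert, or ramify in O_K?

d = 123 ≡ 3 (mod 4), so O_K = ℤ[√123] and disc(K) = 4d = 492.
3407 ∤ 492, so 3407 is unramified.
Euler's criterion: 123^1703 mod 3407 = 1. Thus (123|3407) = 1.
(123/3407) = 1, so 3407 splits.

3407 splits in O_K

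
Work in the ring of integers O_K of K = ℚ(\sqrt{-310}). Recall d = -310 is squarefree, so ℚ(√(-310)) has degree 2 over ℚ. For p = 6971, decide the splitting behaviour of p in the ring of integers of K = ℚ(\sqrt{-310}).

split — (6971) = 𝔭₁𝔭₂ with 𝔭₁ ≠ 𝔭₂

-310 mod 4 = 2, hence disc K = 4·(-310) = -1240 and O_K = ℤ[√-310].
Since gcd(6971, -1240) = 1 the prime 6971 does not ramify.
(-310/6971) = 6661^3485 mod 6971 = 1, giving Legendre symbol 1.
d is a quadratic residue mod p, hence 6971 splits in O_K.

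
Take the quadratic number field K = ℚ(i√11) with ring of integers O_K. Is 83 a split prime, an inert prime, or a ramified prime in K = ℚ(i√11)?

inert

-11 mod 4 = 1, hence disc K = -11 and O_K = ℤ[(1+√-11)/2].
disc(K) = -11 is not divisible by 83; 83 is unramified.
Compute (-11/83) via Euler: 72^((83-1)/2) mod 83 = 82, so (-11/83) = -1.
(-11/83) = -1, so 83 is inert.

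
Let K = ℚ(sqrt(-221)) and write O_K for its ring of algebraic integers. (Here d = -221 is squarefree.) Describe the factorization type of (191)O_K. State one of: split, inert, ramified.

inert

-221 mod 4 = 3, hence disc K = 4·(-221) = -884 and O_K = ℤ[√-221].
Since gcd(191, -884) = 1 the prime 191 does not ramify.
Legendre symbol by Euler's criterion: (-221/191) ≡ (-221)^95 ≡ 190 (mod 191), i.e. (-221/191) = -1.
(-221/191) = -1, so 191 is inert.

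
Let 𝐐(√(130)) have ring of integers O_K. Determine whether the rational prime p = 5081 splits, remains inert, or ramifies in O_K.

inert

130 mod 4 = 2, hence disc K = 4·130 = 520 and O_K = ℤ[√130].
disc(K) = 520 is not divisible by 5081; 5081 is unramified.
Legendre symbol by Euler's criterion: (130/5081) ≡ 130^2540 ≡ 5080 (mod 5081), i.e. (130/5081) = -1.
d is a non-residue mod p, hence 5081 remains inert in O_K.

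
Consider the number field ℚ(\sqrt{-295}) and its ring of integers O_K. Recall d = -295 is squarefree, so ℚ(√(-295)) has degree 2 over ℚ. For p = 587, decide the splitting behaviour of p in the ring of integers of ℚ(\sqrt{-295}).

splits completely

d = -295 ≡ 1 (mod 4), so O_K = ℤ[(1+√-295)/2] and disc(K) = d = -295.
Since gcd(587, -295) = 1 the prime 587 does not ramify.
Compute (-295/587) via Euler: 292^((587-1)/2) mod 587 = 1, so (-295/587) = 1.
d is a quadratic residue mod p, hence 587 splits in O_K.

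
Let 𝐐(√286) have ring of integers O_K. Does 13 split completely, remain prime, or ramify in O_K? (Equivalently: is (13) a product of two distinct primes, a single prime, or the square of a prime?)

ramified — (13) = 𝔭²

d = 286 ≡ 2 (mod 4), so O_K = ℤ[√286] and disc(K) = 4d = 1144.
disc(K) = 1144 = 13·88, so p = 13 is ramified.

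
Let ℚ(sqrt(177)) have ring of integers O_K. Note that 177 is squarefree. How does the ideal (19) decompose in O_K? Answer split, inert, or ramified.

Since 177 ≡ 1 mod 4, the ring of integers is ℤ[(1+√177)/2] with discriminant 177.
19 ∤ 177, so 19 is unramified.
(177/19) = 6^9 mod 19 = 1, giving Legendre symbol 1.
Legendre symbol 1 ⇒ 19 is split.

p splits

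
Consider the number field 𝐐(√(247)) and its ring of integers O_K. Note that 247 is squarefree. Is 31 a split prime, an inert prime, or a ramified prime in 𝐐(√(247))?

d = 247 ≡ 3 (mod 4), so O_K = ℤ[√247] and disc(K) = 4d = 988.
disc(K) = 988 is not divisible by 31; 31 is unramified.
Compute (247/31) via Euler: 30^((31-1)/2) mod 31 = 30, so (247/31) = -1.
(247/31) = -1, so 31 is inert.

p is inert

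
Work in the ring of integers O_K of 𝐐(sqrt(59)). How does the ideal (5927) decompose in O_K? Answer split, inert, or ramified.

inert

59 mod 4 = 3, hence disc K = 4·59 = 236 and O_K = ℤ[√59].
disc(K) = 236 is not divisible by 5927; 5927 is unramified.
Euler's criterion: 59^2963 mod 5927 = 5926. Thus (59|5927) = -1.
Legendre symbol -1 ⇒ 5927 is inert.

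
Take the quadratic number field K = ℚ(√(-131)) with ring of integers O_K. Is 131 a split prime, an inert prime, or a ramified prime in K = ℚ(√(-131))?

Since -131 ≡ 1 mod 4, the ring of integers is ℤ[(1+√-131)/2] with discriminant -131.
Ramification test: 131 | -131. The prime 131 ramifies in K.

ramified — (131) = 𝔭²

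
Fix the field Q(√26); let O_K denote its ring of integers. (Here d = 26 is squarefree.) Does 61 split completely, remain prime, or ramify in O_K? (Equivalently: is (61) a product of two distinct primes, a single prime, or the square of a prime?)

26 mod 4 = 2, hence disc K = 4·26 = 104 and O_K = ℤ[√26].
61 ∤ 104, so 61 is unramified.
Euler's criterion: 26^30 mod 61 = 60. Thus (26|61) = -1.
(26/61) = -1, so 61 is inert.

inert — (61) stays prime in O_K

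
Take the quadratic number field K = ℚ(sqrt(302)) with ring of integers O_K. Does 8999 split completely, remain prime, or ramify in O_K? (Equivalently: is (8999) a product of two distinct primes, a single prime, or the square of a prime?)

302 mod 4 = 2, hence disc K = 4·302 = 1208 and O_K = ℤ[√302].
Since gcd(8999, 1208) = 1 the prime 8999 does not ramify.
Compute (302/8999) via Euler: 302^((8999-1)/2) mod 8999 = 8998, so (302/8999) = -1.
Legendre symbol -1 ⇒ 8999 is inert.

8999 remains inert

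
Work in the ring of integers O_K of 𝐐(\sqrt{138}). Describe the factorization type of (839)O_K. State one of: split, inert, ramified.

Since 138 ≢ 1 mod 4, the ring of integers is ℤ[√138] with discriminant 4·138 = 552.
disc(K) = 552 is not divisible by 839; 839 is unramified.
(138/839) = 138^419 mod 839 = 1, giving Legendre symbol 1.
(138/839) = 1, so 839 splits.

split — (839) = 𝔭₁𝔭₂ with 𝔭₁ ≠ 𝔭₂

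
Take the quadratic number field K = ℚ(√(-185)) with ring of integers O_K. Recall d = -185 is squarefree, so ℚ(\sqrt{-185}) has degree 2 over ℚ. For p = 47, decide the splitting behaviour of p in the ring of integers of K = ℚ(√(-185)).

d = -185 ≡ 3 (mod 4), so O_K = ℤ[√-185] and disc(K) = 4d = -740.
47 ∤ -740, so 47 is unramified.
Euler's criterion: (-185)^23 mod 47 = 1. Thus (-185|47) = 1.
d is a quadratic residue mod p, hence 47 splits in O_K.

47 splits in O_K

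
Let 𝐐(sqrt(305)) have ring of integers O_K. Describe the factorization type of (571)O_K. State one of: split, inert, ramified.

Since 305 ≡ 1 mod 4, the ring of integers is ℤ[(1+√305)/2] with discriminant 305.
disc(K) = 305 is not divisible by 571; 571 is unramified.
Legendre symbol by Euler's criterion: (305/571) ≡ 305^285 ≡ 1 (mod 571), i.e. (305/571) = 1.
d is a quadratic residue mod p, hence 571 splits in O_K.

571 splits in O_K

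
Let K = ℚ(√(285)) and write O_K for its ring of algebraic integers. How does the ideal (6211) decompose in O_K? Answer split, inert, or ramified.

285 mod 4 = 1, hence disc K = 285 and O_K = ℤ[(1+√285)/2].
Since gcd(6211, 285) = 1 the prime 6211 does not ramify.
(285/6211) = 285^3105 mod 6211 = 1, giving Legendre symbol 1.
(285/6211) = 1, so 6211 splits.

splits completely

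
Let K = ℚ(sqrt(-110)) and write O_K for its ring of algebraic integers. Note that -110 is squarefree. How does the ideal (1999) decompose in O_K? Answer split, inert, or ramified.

remains prime (inert)

Since -110 ≢ 1 mod 4, the ring of integers is ℤ[√-110] with discriminant 4·(-110) = -440.
1999 ∤ -440, so 1999 is unramified.
Legendre symbol by Euler's criterion: (-110/1999) ≡ (-110)^999 ≡ 1998 (mod 1999), i.e. (-110/1999) = -1.
(-110/1999) = -1, so 1999 is inert.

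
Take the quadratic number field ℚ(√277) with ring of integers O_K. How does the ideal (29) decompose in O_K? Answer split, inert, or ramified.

p splits

Since 277 ≡ 1 mod 4, the ring of integers is ℤ[(1+√277)/2] with discriminant 277.
29 ∤ 277, so 29 is unramified.
Compute (277/29) via Euler: 16^((29-1)/2) mod 29 = 1, so (277/29) = 1.
Legendre symbol 1 ⇒ 29 is split.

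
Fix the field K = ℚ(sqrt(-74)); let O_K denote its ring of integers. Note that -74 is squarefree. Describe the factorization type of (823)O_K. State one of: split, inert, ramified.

d = -74 ≡ 2 (mod 4), so O_K = ℤ[√-74] and disc(K) = 4d = -296.
Since gcd(823, -296) = 1 the prime 823 does not ramify.
Compute (-74/823) via Euler: 749^((823-1)/2) mod 823 = 822, so (-74/823) = -1.
Legendre symbol -1 ⇒ 823 is inert.

p is inert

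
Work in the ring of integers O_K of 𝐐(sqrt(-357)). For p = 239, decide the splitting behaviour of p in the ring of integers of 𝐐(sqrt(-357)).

-357 mod 4 = 3, hence disc K = 4·(-357) = -1428 and O_K = ℤ[√-357].
239 ∤ -1428, so 239 is unramified.
(-357/239) = 121^119 mod 239 = 1, giving Legendre symbol 1.
d is a quadratic residue mod p, hence 239 splits in O_K.

split — (239) = 𝔭₁𝔭₂ with 𝔭₁ ≠ 𝔭₂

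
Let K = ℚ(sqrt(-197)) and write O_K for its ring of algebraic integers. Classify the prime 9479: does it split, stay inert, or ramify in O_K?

d = -197 ≡ 3 (mod 4), so O_K = ℤ[√-197] and disc(K) = 4d = -788.
disc(K) = -788 is not divisible by 9479; 9479 is unramified.
(-197/9479) = 9282^4739 mod 9479 = 9478, giving Legendre symbol -1.
(-197/9479) = -1, so 9479 is inert.

9479 remains inert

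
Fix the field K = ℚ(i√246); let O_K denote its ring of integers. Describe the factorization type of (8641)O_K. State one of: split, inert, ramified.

8641 splits in O_K

-246 mod 4 = 2, hence disc K = 4·(-246) = -984 and O_K = ℤ[√-246].
Since gcd(8641, -984) = 1 the prime 8641 does not ramify.
Compute (-246/8641) via Euler: 8395^((8641-1)/2) mod 8641 = 1, so (-246/8641) = 1.
(-246/8641) = 1, so 8641 splits.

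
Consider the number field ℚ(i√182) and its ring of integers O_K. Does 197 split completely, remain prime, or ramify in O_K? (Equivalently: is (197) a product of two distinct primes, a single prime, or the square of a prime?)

Since -182 ≢ 1 mod 4, the ring of integers is ℤ[√-182] with discriminant 4·(-182) = -728.
Since gcd(197, -728) = 1 the prime 197 does not ramify.
(-182/197) = 15^98 mod 197 = 1, giving Legendre symbol 1.
Legendre symbol 1 ⇒ 197 is split.

split — (197) = 𝔭₁𝔭₂ with 𝔭₁ ≠ 𝔭₂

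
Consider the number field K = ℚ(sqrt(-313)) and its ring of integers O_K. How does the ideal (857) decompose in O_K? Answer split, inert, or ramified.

Since -313 ≢ 1 mod 4, the ring of integers is ℤ[√-313] with discriminant 4·(-313) = -1252.
disc(K) = -1252 is not divisible by 857; 857 is unramified.
(-313/857) = 544^428 mod 857 = 856, giving Legendre symbol -1.
Legendre symbol -1 ⇒ 857 is inert.

857 remains inert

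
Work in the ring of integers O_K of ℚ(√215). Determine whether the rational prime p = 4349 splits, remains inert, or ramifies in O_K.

split — (4349) = 𝔭₁𝔭₂ with 𝔭₁ ≠ 𝔭₂

d = 215 ≡ 3 (mod 4), so O_K = ℤ[√215] and disc(K) = 4d = 860.
4349 ∤ 860, so 4349 is unramified.
Compute (215/4349) via Euler: 215^((4349-1)/2) mod 4349 = 1, so (215/4349) = 1.
(215/4349) = 1, so 4349 splits.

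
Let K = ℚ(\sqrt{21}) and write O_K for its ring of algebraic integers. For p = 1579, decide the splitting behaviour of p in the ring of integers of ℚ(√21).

21 mod 4 = 1, hence disc K = 21 and O_K = ℤ[(1+√21)/2].
Since gcd(1579, 21) = 1 the prime 1579 does not ramify.
Euler's criterion: 21^789 mod 1579 = 1. Thus (21|1579) = 1.
Legendre symbol 1 ⇒ 1579 is split.

split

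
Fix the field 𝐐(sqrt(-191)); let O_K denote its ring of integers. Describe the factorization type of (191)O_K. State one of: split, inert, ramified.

Since -191 ≡ 1 mod 4, the ring of integers is ℤ[(1+√-191)/2] with discriminant -191.
disc(K) = -191 = 191·(-1), so p = 191 is ramified.

ramifies in O_K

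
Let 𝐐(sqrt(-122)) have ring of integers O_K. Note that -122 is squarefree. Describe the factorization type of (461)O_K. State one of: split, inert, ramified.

461 remains inert

d = -122 ≡ 2 (mod 4), so O_K = ℤ[√-122] and disc(K) = 4d = -488.
461 ∤ -488, so 461 is unramified.
(-122/461) = 339^230 mod 461 = 460, giving Legendre symbol -1.
d is a non-residue mod p, hence 461 remains inert in O_K.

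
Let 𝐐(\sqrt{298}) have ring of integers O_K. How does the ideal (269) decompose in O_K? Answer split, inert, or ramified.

d = 298 ≡ 2 (mod 4), so O_K = ℤ[√298] and disc(K) = 4d = 1192.
Since gcd(269, 1192) = 1 the prime 269 does not ramify.
(298/269) = 29^134 mod 269 = 268, giving Legendre symbol -1.
Legendre symbol -1 ⇒ 269 is inert.

inert — (269) stays prime in O_K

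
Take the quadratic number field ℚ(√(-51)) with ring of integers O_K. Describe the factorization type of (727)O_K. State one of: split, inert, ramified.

p splits

d = -51 ≡ 1 (mod 4), so O_K = ℤ[(1+√-51)/2] and disc(K) = d = -51.
727 ∤ -51, so 727 is unramified.
Legendre symbol by Euler's criterion: (-51/727) ≡ (-51)^363 ≡ 1 (mod 727), i.e. (-51/727) = 1.
(-51/727) = 1, so 727 splits.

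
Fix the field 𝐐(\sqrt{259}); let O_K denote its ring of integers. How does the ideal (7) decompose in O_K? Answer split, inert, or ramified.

ramifies in O_K

Since 259 ≢ 1 mod 4, the ring of integers is ℤ[√259] with discriminant 4·259 = 1036.
7 divides disc(K) = 1036, so 7 ramifies.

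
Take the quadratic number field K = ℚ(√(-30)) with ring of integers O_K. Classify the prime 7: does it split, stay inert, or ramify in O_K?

Since -30 ≢ 1 mod 4, the ring of integers is ℤ[√-30] with discriminant 4·(-30) = -120.
disc(K) = -120 is not divisible by 7; 7 is unramified.
Legendre symbol by Euler's criterion: (-30/7) ≡ (-30)^3 ≡ 6 (mod 7), i.e. (-30/7) = -1.
Legendre symbol -1 ⇒ 7 is inert.

inert — (7) stays prime in O_K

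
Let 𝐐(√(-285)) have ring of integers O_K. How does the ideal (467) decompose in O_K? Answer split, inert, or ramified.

d = -285 ≡ 3 (mod 4), so O_K = ℤ[√-285] and disc(K) = 4d = -1140.
Since gcd(467, -1140) = 1 the prime 467 does not ramify.
(-285/467) = 182^233 mod 467 = 466, giving Legendre symbol -1.
Legendre symbol -1 ⇒ 467 is inert.

p is inert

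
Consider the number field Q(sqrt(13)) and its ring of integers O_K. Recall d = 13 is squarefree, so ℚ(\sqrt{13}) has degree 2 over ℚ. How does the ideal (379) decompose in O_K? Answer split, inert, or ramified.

Since 13 ≡ 1 mod 4, the ring of integers is ℤ[(1+√13)/2] with discriminant 13.
Since gcd(379, 13) = 1 the prime 379 does not ramify.
Legendre symbol by Euler's criterion: (13/379) ≡ 13^189 ≡ 378 (mod 379), i.e. (13/379) = -1.
d is a non-residue mod p, hence 379 remains inert in O_K.

inert — (379) stays prime in O_K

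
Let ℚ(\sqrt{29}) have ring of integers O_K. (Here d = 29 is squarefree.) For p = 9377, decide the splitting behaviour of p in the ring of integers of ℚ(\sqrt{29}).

inert

d = 29 ≡ 1 (mod 4), so O_K = ℤ[(1+√29)/2] and disc(K) = d = 29.
Since gcd(9377, 29) = 1 the prime 9377 does not ramify.
Euler's criterion: 29^4688 mod 9377 = 9376. Thus (29|9377) = -1.
d is a non-residue mod p, hence 9377 remains inert in O_K.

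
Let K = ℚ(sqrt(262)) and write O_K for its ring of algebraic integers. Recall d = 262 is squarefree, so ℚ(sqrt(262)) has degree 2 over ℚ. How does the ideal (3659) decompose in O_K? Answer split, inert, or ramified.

inert — (3659) stays prime in O_K

262 mod 4 = 2, hence disc K = 4·262 = 1048 and O_K = ℤ[√262].
Since gcd(3659, 1048) = 1 the prime 3659 does not ramify.
(262/3659) = 262^1829 mod 3659 = 3658, giving Legendre symbol -1.
(262/3659) = -1, so 3659 is inert.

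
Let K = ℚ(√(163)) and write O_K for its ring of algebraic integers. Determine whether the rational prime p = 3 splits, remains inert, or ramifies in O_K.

splits completely

d = 163 ≡ 3 (mod 4), so O_K = ℤ[√163] and disc(K) = 4d = 652.
3 ∤ 652, so 3 is unramified.
Legendre symbol by Euler's criterion: (163/3) ≡ 163^1 ≡ 1 (mod 3), i.e. (163/3) = 1.
(163/3) = 1, so 3 splits.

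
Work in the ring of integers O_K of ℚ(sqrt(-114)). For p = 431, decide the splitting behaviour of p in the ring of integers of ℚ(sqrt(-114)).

-114 mod 4 = 2, hence disc K = 4·(-114) = -456 and O_K = ℤ[√-114].
431 ∤ -456, so 431 is unramified.
Legendre symbol by Euler's criterion: (-114/431) ≡ (-114)^215 ≡ 430 (mod 431), i.e. (-114/431) = -1.
(-114/431) = -1, so 431 is inert.

inert — (431) stays prime in O_K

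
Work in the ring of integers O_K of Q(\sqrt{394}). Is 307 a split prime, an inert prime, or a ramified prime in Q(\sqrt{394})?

split

d = 394 ≡ 2 (mod 4), so O_K = ℤ[√394] and disc(K) = 4d = 1576.
Since gcd(307, 1576) = 1 the prime 307 does not ramify.
Euler's criterion: 394^153 mod 307 = 1. Thus (394|307) = 1.
Legendre symbol 1 ⇒ 307 is split.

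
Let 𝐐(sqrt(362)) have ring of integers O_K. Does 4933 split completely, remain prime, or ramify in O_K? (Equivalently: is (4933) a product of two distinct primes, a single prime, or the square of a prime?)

362 mod 4 = 2, hence disc K = 4·362 = 1448 and O_K = ℤ[√362].
4933 ∤ 1448, so 4933 is unramified.
Legendre symbol by Euler's criterion: (362/4933) ≡ 362^2466 ≡ 4932 (mod 4933), i.e. (362/4933) = -1.
Legendre symbol -1 ⇒ 4933 is inert.

4933 remains inert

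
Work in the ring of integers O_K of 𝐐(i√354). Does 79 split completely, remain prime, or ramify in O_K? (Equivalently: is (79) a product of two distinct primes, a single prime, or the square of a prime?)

p is inert

Since -354 ≢ 1 mod 4, the ring of integers is ℤ[√-354] with discriminant 4·(-354) = -1416.
Since gcd(79, -1416) = 1 the prime 79 does not ramify.
Euler's criterion: (-354)^39 mod 79 = 78. Thus (-354|79) = -1.
d is a non-residue mod p, hence 79 remains inert in O_K.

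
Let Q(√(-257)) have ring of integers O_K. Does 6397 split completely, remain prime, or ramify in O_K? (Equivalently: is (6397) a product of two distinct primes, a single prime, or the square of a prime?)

inert — (6397) stays prime in O_K

d = -257 ≡ 3 (mod 4), so O_K = ℤ[√-257] and disc(K) = 4d = -1028.
disc(K) = -1028 is not divisible by 6397; 6397 is unramified.
Legendre symbol by Euler's criterion: (-257/6397) ≡ (-257)^3198 ≡ 6396 (mod 6397), i.e. (-257/6397) = -1.
d is a non-residue mod p, hence 6397 remains inert in O_K.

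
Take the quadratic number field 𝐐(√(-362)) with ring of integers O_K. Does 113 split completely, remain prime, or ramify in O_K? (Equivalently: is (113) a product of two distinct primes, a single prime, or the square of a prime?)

inert — (113) stays prime in O_K

-362 mod 4 = 2, hence disc K = 4·(-362) = -1448 and O_K = ℤ[√-362].
Since gcd(113, -1448) = 1 the prime 113 does not ramify.
Euler's criterion: (-362)^56 mod 113 = 112. Thus (-362|113) = -1.
(-362/113) = -1, so 113 is inert.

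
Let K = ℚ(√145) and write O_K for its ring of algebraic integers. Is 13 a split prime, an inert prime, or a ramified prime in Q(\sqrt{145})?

inert — (13) stays prime in O_K

145 mod 4 = 1, hence disc K = 145 and O_K = ℤ[(1+√145)/2].
disc(K) = 145 is not divisible by 13; 13 is unramified.
Euler's criterion: 145^6 mod 13 = 12. Thus (145|13) = -1.
(145/13) = -1, so 13 is inert.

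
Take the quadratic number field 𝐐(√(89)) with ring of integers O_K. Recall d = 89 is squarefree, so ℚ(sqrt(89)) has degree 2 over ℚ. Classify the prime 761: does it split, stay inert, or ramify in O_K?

761 splits in O_K

d = 89 ≡ 1 (mod 4), so O_K = ℤ[(1+√89)/2] and disc(K) = d = 89.
disc(K) = 89 is not divisible by 761; 761 is unramified.
Euler's criterion: 89^380 mod 761 = 1. Thus (89|761) = 1.
d is a quadratic residue mod p, hence 761 splits in O_K.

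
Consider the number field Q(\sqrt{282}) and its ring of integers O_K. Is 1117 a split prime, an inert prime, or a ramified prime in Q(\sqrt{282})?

p is inert

Since 282 ≢ 1 mod 4, the ring of integers is ℤ[√282] with discriminant 4·282 = 1128.
Since gcd(1117, 1128) = 1 the prime 1117 does not ramify.
Euler's criterion: 282^558 mod 1117 = 1116. Thus (282|1117) = -1.
d is a non-residue mod p, hence 1117 remains inert in O_K.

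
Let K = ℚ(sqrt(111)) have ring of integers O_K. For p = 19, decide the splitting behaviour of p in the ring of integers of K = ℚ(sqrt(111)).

split — (19) = 𝔭₁𝔭₂ with 𝔭₁ ≠ 𝔭₂

111 mod 4 = 3, hence disc K = 4·111 = 444 and O_K = ℤ[√111].
Since gcd(19, 444) = 1 the prime 19 does not ramify.
Compute (111/19) via Euler: 16^((19-1)/2) mod 19 = 1, so (111/19) = 1.
d is a quadratic residue mod p, hence 19 splits in O_K.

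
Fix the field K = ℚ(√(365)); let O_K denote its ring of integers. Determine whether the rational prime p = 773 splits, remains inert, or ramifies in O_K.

split — (773) = 𝔭₁𝔭₂ with 𝔭₁ ≠ 𝔭₂

365 mod 4 = 1, hence disc K = 365 and O_K = ℤ[(1+√365)/2].
disc(K) = 365 is not divisible by 773; 773 is unramified.
Compute (365/773) via Euler: 365^((773-1)/2) mod 773 = 1, so (365/773) = 1.
(365/773) = 1, so 773 splits.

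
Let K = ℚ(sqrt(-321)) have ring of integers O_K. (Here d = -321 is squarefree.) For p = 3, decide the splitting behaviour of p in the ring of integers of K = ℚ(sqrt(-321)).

ramified

Since -321 ≢ 1 mod 4, the ring of integers is ℤ[√-321] with discriminant 4·(-321) = -1284.
Ramification test: 3 | -1284. The prime 3 ramifies in K.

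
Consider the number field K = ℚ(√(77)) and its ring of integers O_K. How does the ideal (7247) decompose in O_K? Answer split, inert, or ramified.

7247 splits in O_K

77 mod 4 = 1, hence disc K = 77 and O_K = ℤ[(1+√77)/2].
7247 ∤ 77, so 7247 is unramified.
(77/7247) = 77^3623 mod 7247 = 1, giving Legendre symbol 1.
Legendre symbol 1 ⇒ 7247 is split.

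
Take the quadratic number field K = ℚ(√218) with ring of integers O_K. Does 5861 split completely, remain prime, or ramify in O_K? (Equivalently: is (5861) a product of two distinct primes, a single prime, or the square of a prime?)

p is inert

d = 218 ≡ 2 (mod 4), so O_K = ℤ[√218] and disc(K) = 4d = 872.
disc(K) = 872 is not divisible by 5861; 5861 is unramified.
(218/5861) = 218^2930 mod 5861 = 5860, giving Legendre symbol -1.
d is a non-residue mod p, hence 5861 remains inert in O_K.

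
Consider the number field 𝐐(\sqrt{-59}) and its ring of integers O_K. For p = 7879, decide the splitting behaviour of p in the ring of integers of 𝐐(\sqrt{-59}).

d = -59 ≡ 1 (mod 4), so O_K = ℤ[(1+√-59)/2] and disc(K) = d = -59.
disc(K) = -59 is not divisible by 7879; 7879 is unramified.
(-59/7879) = 7820^3939 mod 7879 = 7878, giving Legendre symbol -1.
(-59/7879) = -1, so 7879 is inert.

p is inert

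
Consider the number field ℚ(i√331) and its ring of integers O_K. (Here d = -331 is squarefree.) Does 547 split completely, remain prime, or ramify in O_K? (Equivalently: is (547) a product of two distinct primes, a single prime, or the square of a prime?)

d = -331 ≡ 1 (mod 4), so O_K = ℤ[(1+√-331)/2] and disc(K) = d = -331.
Since gcd(547, -331) = 1 the prime 547 does not ramify.
(-331/547) = 216^273 mod 547 = 1, giving Legendre symbol 1.
d is a quadratic residue mod p, hence 547 splits in O_K.

547 splits in O_K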